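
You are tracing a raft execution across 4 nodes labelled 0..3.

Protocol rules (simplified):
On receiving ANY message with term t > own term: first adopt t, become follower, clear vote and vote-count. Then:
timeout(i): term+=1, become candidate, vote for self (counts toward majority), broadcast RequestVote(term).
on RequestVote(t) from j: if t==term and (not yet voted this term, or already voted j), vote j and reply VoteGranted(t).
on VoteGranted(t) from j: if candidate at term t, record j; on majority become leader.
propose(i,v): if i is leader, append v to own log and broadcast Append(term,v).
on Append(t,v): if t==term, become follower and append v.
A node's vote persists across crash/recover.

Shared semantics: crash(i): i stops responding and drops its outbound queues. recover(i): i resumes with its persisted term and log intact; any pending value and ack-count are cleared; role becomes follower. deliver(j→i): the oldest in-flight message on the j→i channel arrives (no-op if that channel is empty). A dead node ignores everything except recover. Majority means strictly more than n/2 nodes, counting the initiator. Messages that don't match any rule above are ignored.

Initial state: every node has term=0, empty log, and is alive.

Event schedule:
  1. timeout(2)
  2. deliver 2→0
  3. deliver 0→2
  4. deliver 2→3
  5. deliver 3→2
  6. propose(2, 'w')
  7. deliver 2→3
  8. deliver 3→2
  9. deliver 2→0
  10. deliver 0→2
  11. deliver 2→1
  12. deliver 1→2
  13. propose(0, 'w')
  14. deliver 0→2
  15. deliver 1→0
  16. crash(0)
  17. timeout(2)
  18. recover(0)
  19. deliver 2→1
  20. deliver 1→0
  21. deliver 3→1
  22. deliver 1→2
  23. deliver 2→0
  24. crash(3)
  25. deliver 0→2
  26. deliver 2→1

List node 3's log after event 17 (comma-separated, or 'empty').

step 1 timeout(2): 2={cand,t=1,log=-}
step 2 deliver 2→0: 0={foll,t=1,log=-}
step 3 deliver 0→2: —
step 4 deliver 2→3: 3={foll,t=1,log=-}
step 5 deliver 3→2: 2={lead,t=1,log=-}
step 6 propose(2,'w'): 2={lead,t=1,log=w}
step 7 deliver 2→3: 3={foll,t=1,log=w}
step 8 deliver 3→2: —
step 9 deliver 2→0: 0={foll,t=1,log=w}
step 10 deliver 0→2: —
step 11 deliver 2→1: 1={foll,t=1,log=-}
step 12 deliver 1→2: —
step 13 propose(0,'w'): —
step 14 deliver 0→2: —
step 15 deliver 1→0: —
step 16 crash(0): 0={✗foll,t=1,log=w}
step 17 timeout(2): 2={cand,t=2,log=w}

w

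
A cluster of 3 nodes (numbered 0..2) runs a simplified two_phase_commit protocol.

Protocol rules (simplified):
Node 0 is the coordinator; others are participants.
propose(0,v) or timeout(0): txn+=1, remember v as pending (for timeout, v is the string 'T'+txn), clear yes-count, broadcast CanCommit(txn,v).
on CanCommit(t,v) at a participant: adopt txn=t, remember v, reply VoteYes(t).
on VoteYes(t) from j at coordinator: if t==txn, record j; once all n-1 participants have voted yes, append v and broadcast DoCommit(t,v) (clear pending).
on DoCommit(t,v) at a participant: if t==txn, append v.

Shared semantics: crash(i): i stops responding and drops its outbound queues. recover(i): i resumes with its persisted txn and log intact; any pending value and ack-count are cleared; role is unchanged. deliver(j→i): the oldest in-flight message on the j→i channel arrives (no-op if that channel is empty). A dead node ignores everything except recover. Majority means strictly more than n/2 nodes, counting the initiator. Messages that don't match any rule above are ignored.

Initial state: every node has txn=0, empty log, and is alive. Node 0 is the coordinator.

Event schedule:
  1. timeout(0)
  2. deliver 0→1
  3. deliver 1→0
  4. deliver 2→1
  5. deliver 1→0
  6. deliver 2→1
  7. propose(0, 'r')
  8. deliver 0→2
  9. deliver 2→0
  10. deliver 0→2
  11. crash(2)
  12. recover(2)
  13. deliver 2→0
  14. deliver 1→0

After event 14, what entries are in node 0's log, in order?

e1 timeout(0): 0[coor,t=1,-]
e2 deliver 0→1: 1[part,t=1,-]
e3 deliver 1→0: ·
e4 deliver 2→1: ·
e5 deliver 1→0: ·
e6 deliver 2→1: ·
e7 propose(0,'r'): 0[coor,t=2,-]
e8 deliver 0→2: 2[part,t=1,-]
e9 deliver 2→0: ·
e10 deliver 0→2: 2[part,t=2,-]
e11 crash(2): 2[✗part,t=2,-]
e12 recover(2): 2[part,t=2,-]
e13 deliver 2→0: ·
e14 deliver 1→0: ·

empty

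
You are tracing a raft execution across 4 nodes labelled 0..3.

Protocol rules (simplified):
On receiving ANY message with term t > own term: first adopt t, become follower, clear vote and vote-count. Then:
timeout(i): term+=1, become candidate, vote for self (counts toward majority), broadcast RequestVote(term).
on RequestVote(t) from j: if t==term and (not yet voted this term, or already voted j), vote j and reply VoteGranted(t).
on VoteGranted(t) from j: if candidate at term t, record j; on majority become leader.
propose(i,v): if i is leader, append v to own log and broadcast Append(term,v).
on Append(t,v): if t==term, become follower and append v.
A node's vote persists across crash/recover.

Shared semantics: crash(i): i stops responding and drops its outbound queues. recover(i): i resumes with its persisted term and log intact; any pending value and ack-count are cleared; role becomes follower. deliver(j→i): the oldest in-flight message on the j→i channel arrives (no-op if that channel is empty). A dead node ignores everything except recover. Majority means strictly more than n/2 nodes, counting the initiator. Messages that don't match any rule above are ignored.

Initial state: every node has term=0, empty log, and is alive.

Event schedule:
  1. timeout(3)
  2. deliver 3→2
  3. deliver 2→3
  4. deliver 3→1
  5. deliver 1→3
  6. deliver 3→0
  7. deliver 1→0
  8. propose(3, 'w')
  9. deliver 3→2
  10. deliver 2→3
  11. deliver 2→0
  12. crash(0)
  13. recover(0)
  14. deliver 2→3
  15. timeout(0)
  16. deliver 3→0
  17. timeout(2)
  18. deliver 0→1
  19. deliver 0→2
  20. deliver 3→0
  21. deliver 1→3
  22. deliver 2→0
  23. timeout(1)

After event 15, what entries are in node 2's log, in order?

w

e1 timeout(3): 3[cand,t=1,-]
e2 deliver 3→2: 2[foll,t=1,-]
e3 deliver 2→3: ·
e4 deliver 3→1: 1[foll,t=1,-]
e5 deliver 1→3: 3[lead,t=1,-]
e6 deliver 3→0: 0[foll,t=1,-]
e7 deliver 1→0: ·
e8 propose(3,'w'): 3[lead,t=1,w]
e9 deliver 3→2: 2[foll,t=1,w]
e10 deliver 2→3: ·
e11 deliver 2→0: ·
e12 crash(0): 0[✗foll,t=1,-]
e13 recover(0): 0[foll,t=1,-]
e14 deliver 2→3: ·
e15 timeout(0): 0[cand,t=2,-]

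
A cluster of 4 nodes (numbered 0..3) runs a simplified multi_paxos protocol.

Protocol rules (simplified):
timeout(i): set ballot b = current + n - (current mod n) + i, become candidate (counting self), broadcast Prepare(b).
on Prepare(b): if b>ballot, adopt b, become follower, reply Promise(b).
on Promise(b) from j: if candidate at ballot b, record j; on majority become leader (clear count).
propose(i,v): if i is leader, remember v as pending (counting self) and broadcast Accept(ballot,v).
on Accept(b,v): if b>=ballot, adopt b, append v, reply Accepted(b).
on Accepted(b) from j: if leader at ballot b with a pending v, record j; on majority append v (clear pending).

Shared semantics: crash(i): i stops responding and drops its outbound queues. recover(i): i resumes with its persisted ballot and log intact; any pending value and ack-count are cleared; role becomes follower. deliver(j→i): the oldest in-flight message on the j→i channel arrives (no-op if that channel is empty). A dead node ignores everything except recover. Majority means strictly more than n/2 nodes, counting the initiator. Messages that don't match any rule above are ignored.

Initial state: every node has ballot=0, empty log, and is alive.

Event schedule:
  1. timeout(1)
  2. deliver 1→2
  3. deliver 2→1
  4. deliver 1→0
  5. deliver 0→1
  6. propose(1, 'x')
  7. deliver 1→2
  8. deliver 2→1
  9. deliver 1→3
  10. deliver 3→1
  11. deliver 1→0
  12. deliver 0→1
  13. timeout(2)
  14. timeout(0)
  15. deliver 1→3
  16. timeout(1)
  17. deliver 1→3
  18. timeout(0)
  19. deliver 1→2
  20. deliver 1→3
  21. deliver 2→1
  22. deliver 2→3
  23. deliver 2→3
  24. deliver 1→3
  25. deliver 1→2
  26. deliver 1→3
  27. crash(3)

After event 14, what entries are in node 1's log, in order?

x

e1 timeout(1): 1[cand,b=5,-]
e2 deliver 1→2: 2[foll,b=5,-]
e3 deliver 2→1: ·
e4 deliver 1→0: 0[foll,b=5,-]
e5 deliver 0→1: 1[lead,b=5,-]
e6 propose(1,'x'): ·
e7 deliver 1→2: 2[foll,b=5,x]
e8 deliver 2→1: ·
e9 deliver 1→3: 3[foll,b=5,-]
e10 deliver 3→1: ·
e11 deliver 1→0: 0[foll,b=5,x]
e12 deliver 0→1: 1[lead,b=5,x]
e13 timeout(2): 2[cand,b=10,x]
e14 timeout(0): 0[cand,b=8,x]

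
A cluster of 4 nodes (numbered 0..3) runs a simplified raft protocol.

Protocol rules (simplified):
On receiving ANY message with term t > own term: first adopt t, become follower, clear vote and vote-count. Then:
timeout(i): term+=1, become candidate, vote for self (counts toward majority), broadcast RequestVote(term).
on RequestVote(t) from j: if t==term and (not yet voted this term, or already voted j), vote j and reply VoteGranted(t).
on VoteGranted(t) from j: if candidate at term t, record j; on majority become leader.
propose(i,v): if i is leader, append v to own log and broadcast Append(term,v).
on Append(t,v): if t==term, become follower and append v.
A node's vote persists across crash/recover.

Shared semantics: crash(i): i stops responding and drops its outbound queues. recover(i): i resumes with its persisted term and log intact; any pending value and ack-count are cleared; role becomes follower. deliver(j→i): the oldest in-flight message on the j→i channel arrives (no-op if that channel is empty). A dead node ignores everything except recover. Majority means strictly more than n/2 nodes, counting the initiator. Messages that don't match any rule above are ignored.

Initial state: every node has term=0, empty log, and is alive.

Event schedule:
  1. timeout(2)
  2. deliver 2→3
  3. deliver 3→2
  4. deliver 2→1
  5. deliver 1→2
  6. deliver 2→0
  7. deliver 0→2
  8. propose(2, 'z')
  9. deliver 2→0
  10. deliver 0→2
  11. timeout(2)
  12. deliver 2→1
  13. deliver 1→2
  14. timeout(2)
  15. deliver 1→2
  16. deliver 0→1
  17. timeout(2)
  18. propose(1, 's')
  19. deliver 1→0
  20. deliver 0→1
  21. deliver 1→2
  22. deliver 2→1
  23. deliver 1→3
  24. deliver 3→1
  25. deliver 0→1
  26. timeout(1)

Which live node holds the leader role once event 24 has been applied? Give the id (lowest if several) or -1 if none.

[1] timeout(2) → N2(cand t1 [-])
[2] deliver 2→3 → N3(foll t1 [-])
[3] deliver 3→2 → ∅
[4] deliver 2→1 → N1(foll t1 [-])
[5] deliver 1→2 → N2(lead t1 [-])
[6] deliver 2→0 → N0(foll t1 [-])
[7] deliver 0→2 → ∅
[8] propose(2,'z') → N2(lead t1 [z])
[9] deliver 2→0 → N0(foll t1 [z])
[10] deliver 0→2 → ∅
[11] timeout(2) → N2(cand t2 [z])
[12] deliver 2→1 → N1(foll t1 [z])
[13] deliver 1→2 → ∅
[14] timeout(2) → N2(cand t3 [z])
[15] deliver 1→2 → ∅
[16] deliver 0→1 → ∅
[17] timeout(2) → N2(cand t4 [z])
[18] propose(1,'s') → ∅
[19] deliver 1→0 → ∅
[20] deliver 0→1 → ∅
[21] deliver 1→2 → ∅
[22] deliver 2→1 → N1(foll t2 [z])
[23] deliver 1→3 → ∅
[24] deliver 3→1 → ∅

-1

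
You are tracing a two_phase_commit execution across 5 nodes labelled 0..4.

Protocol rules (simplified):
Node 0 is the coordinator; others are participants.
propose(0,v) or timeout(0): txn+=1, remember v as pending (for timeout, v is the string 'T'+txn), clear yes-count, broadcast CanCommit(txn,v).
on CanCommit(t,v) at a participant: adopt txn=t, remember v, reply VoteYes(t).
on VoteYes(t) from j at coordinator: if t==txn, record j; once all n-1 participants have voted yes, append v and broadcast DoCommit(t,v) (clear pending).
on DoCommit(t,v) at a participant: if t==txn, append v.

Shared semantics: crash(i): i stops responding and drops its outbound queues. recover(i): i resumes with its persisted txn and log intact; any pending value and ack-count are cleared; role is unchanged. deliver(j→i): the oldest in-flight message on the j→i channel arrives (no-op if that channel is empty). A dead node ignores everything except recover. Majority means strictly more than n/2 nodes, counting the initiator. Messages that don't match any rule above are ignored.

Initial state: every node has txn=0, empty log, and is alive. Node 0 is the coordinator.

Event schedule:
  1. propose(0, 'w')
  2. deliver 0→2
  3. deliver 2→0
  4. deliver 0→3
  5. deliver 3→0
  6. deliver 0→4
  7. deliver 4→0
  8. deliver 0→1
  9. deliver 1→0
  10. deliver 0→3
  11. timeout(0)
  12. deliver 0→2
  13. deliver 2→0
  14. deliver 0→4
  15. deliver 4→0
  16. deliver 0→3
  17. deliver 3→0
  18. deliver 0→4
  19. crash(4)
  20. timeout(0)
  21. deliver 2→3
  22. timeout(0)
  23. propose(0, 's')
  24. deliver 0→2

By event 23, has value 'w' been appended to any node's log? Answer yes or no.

yes

1. propose(0,'w'):  <0:coor t1 ->
2. deliver 0→2:  <2:part t1 ->
3. deliver 2→0:  nop
4. deliver 0→3:  <3:part t1 ->
5. deliver 3→0:  nop
6. deliver 0→4:  <4:part t1 ->
7. deliver 4→0:  nop
8. deliver 0→1:  <1:part t1 ->
9. deliver 1→0:  <0:coor t1 w>
10. deliver 0→3:  <3:part t1 w>
11. timeout(0):  <0:coor t2 w>
12. deliver 0→2:  <2:part t1 w>
13. deliver 2→0:  nop
14. deliver 0→4:  <4:part t1 w>
15. deliver 4→0:  nop
16. deliver 0→3:  <3:part t2 w>
17. deliver 3→0:  nop
18. deliver 0→4:  <4:part t2 w>
19. crash(4):  <4:✗part t2 w>
20. timeout(0):  <0:coor t3 w>
21. deliver 2→3:  nop
22. timeout(0):  <0:coor t4 w>
23. propose(0,'s'):  <0:coor t5 w>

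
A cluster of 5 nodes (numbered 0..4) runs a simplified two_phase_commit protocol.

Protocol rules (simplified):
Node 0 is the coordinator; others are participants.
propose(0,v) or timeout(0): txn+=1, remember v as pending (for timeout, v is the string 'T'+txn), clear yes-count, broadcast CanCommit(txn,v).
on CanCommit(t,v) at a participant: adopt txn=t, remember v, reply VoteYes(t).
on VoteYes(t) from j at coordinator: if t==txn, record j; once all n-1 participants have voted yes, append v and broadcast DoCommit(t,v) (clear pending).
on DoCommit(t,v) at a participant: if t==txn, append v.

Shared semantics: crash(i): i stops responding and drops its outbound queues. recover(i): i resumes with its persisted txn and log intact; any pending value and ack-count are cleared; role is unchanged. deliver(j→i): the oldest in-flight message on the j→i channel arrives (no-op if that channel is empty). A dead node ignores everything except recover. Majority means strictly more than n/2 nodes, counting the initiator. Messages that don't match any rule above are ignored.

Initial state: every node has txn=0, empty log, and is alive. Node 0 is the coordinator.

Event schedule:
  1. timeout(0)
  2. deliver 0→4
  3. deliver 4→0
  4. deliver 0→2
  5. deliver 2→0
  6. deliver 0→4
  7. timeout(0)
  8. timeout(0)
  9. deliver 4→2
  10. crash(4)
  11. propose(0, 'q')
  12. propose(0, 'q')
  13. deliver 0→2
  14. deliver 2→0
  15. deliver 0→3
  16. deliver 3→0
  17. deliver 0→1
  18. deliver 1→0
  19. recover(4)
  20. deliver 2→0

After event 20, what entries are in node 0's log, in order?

empty

[1] timeout(0) → N0(coor t1 [-])
[2] deliver 0→4 → N4(part t1 [-])
[3] deliver 4→0 → ∅
[4] deliver 0→2 → N2(part t1 [-])
[5] deliver 2→0 → ∅
[6] deliver 0→4 → ∅
[7] timeout(0) → N0(coor t2 [-])
[8] timeout(0) → N0(coor t3 [-])
[9] deliver 4→2 → ∅
[10] crash(4) → N4(✗part t1 [-])
[11] propose(0,'q') → N0(coor t4 [-])
[12] propose(0,'q') → N0(coor t5 [-])
[13] deliver 0→2 → N2(part t2 [-])
[14] deliver 2→0 → ∅
[15] deliver 0→3 → N3(part t1 [-])
[16] deliver 3→0 → ∅
[17] deliver 0→1 → N1(part t1 [-])
[18] deliver 1→0 → ∅
[19] recover(4) → N4(part t1 [-])
[20] deliver 2→0 → ∅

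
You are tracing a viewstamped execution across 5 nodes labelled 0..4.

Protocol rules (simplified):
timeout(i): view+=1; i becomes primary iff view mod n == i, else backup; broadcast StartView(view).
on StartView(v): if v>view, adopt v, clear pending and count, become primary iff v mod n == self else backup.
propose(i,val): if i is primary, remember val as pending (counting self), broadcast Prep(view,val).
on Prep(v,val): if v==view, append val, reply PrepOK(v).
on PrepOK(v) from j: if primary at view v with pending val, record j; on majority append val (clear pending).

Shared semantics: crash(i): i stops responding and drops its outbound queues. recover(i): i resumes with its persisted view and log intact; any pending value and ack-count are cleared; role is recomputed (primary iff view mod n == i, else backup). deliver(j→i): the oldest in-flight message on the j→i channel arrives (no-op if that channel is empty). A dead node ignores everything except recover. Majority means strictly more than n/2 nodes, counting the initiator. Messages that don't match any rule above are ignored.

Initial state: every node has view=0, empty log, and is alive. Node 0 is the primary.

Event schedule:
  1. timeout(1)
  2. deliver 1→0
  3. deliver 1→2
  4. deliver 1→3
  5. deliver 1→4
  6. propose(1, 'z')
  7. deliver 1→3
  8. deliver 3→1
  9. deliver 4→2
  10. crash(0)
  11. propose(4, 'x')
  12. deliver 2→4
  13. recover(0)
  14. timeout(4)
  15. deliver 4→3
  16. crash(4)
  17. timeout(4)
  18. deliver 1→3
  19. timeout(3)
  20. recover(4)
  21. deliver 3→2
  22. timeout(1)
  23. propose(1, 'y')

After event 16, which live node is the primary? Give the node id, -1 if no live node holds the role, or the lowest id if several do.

1. timeout(1):  <1:prim v1 ->
2. deliver 1→0:  <0:back v1 ->
3. deliver 1→2:  <2:back v1 ->
4. deliver 1→3:  <3:back v1 ->
5. deliver 1→4:  <4:back v1 ->
6. propose(1,'z'):  nop
7. deliver 1→3:  <3:back v1 z>
8. deliver 3→1:  nop
9. deliver 4→2:  nop
10. crash(0):  <0:✗back v1 ->
11. propose(4,'x'):  nop
12. deliver 2→4:  nop
13. recover(0):  <0:back v1 ->
14. timeout(4):  <4:back v2 ->
15. deliver 4→3:  <3:back v2 z>
16. crash(4):  <4:✗back v2 ->

1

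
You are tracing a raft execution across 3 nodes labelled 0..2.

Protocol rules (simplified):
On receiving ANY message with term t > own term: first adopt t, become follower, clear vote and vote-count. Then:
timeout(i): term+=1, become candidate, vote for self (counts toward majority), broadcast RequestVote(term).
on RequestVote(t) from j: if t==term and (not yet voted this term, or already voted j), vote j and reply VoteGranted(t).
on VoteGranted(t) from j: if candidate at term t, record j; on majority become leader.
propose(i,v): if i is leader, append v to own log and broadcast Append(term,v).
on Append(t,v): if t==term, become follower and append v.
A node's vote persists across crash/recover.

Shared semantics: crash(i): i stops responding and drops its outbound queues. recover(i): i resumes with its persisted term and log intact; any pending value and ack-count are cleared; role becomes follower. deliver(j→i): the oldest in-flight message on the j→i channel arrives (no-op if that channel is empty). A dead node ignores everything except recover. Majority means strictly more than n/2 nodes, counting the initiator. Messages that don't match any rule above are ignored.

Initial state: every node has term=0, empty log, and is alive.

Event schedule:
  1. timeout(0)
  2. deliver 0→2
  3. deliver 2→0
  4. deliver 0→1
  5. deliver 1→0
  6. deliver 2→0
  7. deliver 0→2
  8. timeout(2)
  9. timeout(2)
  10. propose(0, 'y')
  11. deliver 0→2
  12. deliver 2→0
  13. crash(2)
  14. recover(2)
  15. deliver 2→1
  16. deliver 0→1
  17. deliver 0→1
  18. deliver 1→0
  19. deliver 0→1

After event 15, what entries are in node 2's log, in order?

empty

step 1 timeout(0): 0={cand,t=1,log=-}
step 2 deliver 0→2: 2={foll,t=1,log=-}
step 3 deliver 2→0: 0={lead,t=1,log=-}
step 4 deliver 0→1: 1={foll,t=1,log=-}
step 5 deliver 1→0: —
step 6 deliver 2→0: —
step 7 deliver 0→2: —
step 8 timeout(2): 2={cand,t=2,log=-}
step 9 timeout(2): 2={cand,t=3,log=-}
step 10 propose(0,'y'): 0={lead,t=1,log=y}
step 11 deliver 0→2: —
step 12 deliver 2→0: 0={foll,t=2,log=y}
step 13 crash(2): 2={✗cand,t=3,log=-}
step 14 recover(2): 2={foll,t=3,log=-}
step 15 deliver 2→1: —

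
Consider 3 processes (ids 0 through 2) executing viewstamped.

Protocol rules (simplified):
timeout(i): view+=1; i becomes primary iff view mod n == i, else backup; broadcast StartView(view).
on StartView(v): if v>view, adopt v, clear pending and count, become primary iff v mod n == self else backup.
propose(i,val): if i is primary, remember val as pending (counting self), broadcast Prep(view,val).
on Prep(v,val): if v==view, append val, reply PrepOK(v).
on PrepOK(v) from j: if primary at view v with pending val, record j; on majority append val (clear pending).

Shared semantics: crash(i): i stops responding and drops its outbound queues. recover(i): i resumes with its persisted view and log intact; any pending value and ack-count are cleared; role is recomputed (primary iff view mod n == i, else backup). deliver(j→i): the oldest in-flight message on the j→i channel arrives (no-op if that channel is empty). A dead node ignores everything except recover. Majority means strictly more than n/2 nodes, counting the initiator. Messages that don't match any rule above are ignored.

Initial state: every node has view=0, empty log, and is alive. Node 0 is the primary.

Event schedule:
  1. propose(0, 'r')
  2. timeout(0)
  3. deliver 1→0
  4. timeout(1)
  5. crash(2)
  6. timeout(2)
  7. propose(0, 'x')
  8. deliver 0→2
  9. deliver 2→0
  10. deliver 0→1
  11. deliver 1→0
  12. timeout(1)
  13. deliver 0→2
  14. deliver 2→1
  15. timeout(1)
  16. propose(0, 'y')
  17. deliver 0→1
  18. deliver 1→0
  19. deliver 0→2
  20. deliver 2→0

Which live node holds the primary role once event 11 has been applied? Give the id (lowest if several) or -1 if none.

after 1 — propose(0,'r'): ·
after 2 — timeout(0): n0:back/v1/[-]
after 3 — deliver 1→0: ·
after 4 — timeout(1): n1:prim/v1/[-]
after 5 — crash(2): n2:✗back/v0/[-]
after 6 — timeout(2): ·
after 7 — propose(0,'x'): ·
after 8 — deliver 0→2: ·
after 9 — deliver 2→0: ·
after 10 — deliver 0→1: ·
after 11 — deliver 1→0: ·

1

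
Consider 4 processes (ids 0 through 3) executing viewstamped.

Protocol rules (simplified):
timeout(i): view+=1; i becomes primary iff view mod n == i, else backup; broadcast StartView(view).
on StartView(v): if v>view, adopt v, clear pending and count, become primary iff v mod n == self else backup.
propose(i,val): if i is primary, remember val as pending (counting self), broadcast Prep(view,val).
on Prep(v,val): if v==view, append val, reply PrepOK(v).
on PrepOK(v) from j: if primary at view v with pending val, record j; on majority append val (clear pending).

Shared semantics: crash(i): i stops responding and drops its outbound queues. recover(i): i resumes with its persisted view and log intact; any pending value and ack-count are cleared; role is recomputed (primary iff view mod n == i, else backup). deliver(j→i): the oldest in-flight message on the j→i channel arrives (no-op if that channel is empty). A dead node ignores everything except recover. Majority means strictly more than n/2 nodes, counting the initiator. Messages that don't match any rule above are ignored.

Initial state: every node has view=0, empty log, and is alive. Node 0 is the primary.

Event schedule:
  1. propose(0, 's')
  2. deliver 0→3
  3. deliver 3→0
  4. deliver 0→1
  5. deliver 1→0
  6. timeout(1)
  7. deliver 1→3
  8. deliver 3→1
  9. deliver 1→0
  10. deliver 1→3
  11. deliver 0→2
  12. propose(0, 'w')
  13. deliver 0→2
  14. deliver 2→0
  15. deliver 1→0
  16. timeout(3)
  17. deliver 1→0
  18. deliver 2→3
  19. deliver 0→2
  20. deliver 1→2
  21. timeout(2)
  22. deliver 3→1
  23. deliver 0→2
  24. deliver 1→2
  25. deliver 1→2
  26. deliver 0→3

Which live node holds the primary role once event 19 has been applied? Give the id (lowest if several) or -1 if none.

1. propose(0,'s'):  nop
2. deliver 0→3:  <3:back v0 s>
3. deliver 3→0:  nop
4. deliver 0→1:  <1:back v0 s>
5. deliver 1→0:  <0:prim v0 s>
6. timeout(1):  <1:prim v1 s>
7. deliver 1→3:  <3:back v1 s>
8. deliver 3→1:  nop
9. deliver 1→0:  <0:back v1 s>
10. deliver 1→3:  nop
11. deliver 0→2:  <2:back v0 s>
12. propose(0,'w'):  nop
13. deliver 0→2:  nop
14. deliver 2→0:  nop
15. deliver 1→0:  nop
16. timeout(3):  <3:back v2 s>
17. deliver 1→0:  nop
18. deliver 2→3:  nop
19. deliver 0→2:  nop

1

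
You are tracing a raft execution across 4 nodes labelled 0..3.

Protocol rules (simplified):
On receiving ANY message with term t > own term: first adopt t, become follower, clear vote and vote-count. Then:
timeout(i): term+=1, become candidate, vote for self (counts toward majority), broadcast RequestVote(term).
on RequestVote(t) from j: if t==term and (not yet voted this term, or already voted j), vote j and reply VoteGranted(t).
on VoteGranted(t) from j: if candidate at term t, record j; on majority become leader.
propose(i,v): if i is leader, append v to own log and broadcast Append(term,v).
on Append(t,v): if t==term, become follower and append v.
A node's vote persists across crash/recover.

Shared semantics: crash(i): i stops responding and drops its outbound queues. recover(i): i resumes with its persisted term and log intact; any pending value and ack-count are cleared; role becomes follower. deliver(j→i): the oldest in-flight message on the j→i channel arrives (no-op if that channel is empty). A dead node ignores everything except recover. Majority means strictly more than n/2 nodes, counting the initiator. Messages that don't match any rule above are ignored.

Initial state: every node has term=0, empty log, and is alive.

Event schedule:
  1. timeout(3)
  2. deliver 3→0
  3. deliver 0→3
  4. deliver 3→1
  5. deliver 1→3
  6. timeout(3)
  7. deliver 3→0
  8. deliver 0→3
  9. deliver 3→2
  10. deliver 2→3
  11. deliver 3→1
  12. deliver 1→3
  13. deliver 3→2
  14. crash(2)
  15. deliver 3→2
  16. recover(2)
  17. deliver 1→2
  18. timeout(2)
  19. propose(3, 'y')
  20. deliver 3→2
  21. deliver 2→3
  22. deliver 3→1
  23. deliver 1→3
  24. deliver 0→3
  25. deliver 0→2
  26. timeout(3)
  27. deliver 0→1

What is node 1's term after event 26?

2

1. timeout(3):  <3:cand t1 ->
2. deliver 3→0:  <0:foll t1 ->
3. deliver 0→3:  nop
4. deliver 3→1:  <1:foll t1 ->
5. deliver 1→3:  <3:lead t1 ->
6. timeout(3):  <3:cand t2 ->
7. deliver 3→0:  <0:foll t2 ->
8. deliver 0→3:  nop
9. deliver 3→2:  <2:foll t1 ->
10. deliver 2→3:  nop
11. deliver 3→1:  <1:foll t2 ->
12. deliver 1→3:  <3:lead t2 ->
13. deliver 3→2:  <2:foll t2 ->
14. crash(2):  <2:✗foll t2 ->
15. deliver 3→2:  nop
16. recover(2):  <2:foll t2 ->
17. deliver 1→2:  nop
18. timeout(2):  <2:cand t3 ->
19. propose(3,'y'):  <3:lead t2 y>
20. deliver 3→2:  nop
21. deliver 2→3:  <3:foll t3 y>
22. deliver 3→1:  <1:foll t2 y>
23. deliver 1→3:  nop
24. deliver 0→3:  nop
25. deliver 0→2:  nop
26. timeout(3):  <3:cand t4 y>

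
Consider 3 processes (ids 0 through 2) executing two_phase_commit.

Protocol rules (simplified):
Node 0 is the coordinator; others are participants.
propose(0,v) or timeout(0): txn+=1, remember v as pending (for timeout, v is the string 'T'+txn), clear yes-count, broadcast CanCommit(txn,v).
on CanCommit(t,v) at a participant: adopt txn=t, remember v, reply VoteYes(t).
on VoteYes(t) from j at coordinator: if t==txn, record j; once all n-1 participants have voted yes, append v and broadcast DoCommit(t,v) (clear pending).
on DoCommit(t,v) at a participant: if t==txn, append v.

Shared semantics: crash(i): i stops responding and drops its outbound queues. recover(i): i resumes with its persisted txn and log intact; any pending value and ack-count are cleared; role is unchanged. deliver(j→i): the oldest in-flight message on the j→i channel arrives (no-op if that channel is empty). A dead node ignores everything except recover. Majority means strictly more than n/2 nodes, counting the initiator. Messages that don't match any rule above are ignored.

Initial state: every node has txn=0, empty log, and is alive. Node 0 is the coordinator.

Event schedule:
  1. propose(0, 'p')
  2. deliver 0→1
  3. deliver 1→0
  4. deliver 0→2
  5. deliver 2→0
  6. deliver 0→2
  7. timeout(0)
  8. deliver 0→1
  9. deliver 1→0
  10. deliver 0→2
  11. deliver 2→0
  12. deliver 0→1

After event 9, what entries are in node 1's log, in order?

p

after 1 — propose(0,'p'): n0:coor/t1/[-]
after 2 — deliver 0→1: n1:part/t1/[-]
after 3 — deliver 1→0: ·
after 4 — deliver 0→2: n2:part/t1/[-]
after 5 — deliver 2→0: n0:coor/t1/[p]
after 6 — deliver 0→2: n2:part/t1/[p]
after 7 — timeout(0): n0:coor/t2/[p]
after 8 — deliver 0→1: n1:part/t1/[p]
after 9 — deliver 1→0: ·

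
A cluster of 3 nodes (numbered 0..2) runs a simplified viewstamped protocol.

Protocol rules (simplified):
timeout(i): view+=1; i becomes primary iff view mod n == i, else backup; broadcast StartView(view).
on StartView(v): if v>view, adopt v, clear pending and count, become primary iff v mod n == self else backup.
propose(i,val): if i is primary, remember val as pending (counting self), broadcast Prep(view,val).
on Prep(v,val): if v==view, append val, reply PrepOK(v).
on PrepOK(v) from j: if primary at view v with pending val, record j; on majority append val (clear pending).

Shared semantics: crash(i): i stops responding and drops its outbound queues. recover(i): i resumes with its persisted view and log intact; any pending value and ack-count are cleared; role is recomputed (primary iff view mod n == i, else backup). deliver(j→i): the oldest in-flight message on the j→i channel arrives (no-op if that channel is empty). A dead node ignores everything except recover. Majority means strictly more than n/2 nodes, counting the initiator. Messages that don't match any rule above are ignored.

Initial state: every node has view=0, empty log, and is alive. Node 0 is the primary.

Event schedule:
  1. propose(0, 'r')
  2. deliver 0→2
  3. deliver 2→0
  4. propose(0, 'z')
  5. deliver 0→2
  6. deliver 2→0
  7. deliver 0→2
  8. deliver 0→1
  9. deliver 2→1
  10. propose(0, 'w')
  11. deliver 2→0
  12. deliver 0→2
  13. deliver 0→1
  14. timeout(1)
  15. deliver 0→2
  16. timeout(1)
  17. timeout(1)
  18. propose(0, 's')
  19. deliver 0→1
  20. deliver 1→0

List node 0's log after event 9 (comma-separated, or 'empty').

[1] propose(0,'r') → ∅
[2] deliver 0→2 → N2(back v0 [r])
[3] deliver 2→0 → N0(prim v0 [r])
[4] propose(0,'z') → ∅
[5] deliver 0→2 → N2(back v0 [r,z])
[6] deliver 2→0 → N0(prim v0 [r,z])
[7] deliver 0→2 → ∅
[8] deliver 0→1 → N1(back v0 [r])
[9] deliver 2→1 → ∅

r,z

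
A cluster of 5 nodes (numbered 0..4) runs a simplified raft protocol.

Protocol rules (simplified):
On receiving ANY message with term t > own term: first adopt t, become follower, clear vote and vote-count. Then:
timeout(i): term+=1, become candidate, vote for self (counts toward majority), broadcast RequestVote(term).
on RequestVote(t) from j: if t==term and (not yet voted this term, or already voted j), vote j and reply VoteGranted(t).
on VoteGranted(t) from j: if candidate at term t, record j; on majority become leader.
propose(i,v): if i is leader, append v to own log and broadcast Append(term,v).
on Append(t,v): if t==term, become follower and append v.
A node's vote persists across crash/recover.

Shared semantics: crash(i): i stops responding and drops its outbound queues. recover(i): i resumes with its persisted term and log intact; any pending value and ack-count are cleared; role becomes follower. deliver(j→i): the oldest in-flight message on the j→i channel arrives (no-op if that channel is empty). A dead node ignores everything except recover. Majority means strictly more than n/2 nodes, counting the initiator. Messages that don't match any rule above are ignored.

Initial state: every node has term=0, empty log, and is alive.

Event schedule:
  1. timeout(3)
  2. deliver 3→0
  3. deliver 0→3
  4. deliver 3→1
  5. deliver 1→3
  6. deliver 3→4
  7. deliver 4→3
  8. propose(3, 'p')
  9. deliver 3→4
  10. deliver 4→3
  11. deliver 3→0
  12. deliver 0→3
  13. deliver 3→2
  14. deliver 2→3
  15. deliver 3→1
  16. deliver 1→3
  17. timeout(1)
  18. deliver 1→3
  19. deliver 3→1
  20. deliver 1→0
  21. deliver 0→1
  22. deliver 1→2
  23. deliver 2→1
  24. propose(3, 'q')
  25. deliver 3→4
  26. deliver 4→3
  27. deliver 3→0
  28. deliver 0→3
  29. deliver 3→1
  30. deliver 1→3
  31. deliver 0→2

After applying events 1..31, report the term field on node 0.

2

1. timeout(3):  <3:cand t1 ->
2. deliver 3→0:  <0:foll t1 ->
3. deliver 0→3:  nop
4. deliver 3→1:  <1:foll t1 ->
5. deliver 1→3:  <3:lead t1 ->
6. deliver 3→4:  <4:foll t1 ->
7. deliver 4→3:  nop
8. propose(3,'p'):  <3:lead t1 p>
9. deliver 3→4:  <4:foll t1 p>
10. deliver 4→3:  nop
11. deliver 3→0:  <0:foll t1 p>
12. deliver 0→3:  nop
13. deliver 3→2:  <2:foll t1 ->
14. deliver 2→3:  nop
15. deliver 3→1:  <1:foll t1 p>
16. deliver 1→3:  nop
17. timeout(1):  <1:cand t2 p>
18. deliver 1→3:  <3:foll t2 p>
19. deliver 3→1:  nop
20. deliver 1→0:  <0:foll t2 p>
21. deliver 0→1:  <1:lead t2 p>
22. deliver 1→2:  <2:foll t2 ->
23. deliver 2→1:  nop
24. propose(3,'q'):  nop
25. deliver 3→4:  nop
26. deliver 4→3:  nop
27. deliver 3→0:  nop
28. deliver 0→3:  nop
29. deliver 3→1:  nop
30. deliver 1→3:  nop
31. deliver 0→2:  nop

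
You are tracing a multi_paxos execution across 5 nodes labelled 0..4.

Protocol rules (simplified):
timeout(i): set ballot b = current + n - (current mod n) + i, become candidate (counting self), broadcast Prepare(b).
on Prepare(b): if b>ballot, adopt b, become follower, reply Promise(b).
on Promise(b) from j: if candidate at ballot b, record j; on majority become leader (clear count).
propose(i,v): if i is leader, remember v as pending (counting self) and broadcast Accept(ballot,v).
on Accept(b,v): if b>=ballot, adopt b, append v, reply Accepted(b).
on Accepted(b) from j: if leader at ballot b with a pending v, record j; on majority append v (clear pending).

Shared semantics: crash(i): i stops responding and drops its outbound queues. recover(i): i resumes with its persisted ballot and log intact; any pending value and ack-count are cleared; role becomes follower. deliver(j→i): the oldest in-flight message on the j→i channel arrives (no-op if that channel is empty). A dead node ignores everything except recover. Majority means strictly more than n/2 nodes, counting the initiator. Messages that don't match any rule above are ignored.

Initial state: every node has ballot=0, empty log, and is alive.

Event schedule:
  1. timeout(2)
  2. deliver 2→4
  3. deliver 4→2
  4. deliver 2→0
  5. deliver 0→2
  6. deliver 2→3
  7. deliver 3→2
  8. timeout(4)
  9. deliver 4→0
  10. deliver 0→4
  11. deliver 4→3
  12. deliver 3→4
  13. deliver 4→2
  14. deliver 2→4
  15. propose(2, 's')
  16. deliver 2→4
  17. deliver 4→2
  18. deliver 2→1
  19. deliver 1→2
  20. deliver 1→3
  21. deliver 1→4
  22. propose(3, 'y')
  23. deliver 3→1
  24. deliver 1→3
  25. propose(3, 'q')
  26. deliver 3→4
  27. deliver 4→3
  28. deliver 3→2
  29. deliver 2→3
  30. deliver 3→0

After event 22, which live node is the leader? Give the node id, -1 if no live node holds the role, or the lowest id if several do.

e1 timeout(2): 2[cand,b=7,-]
e2 deliver 2→4: 4[foll,b=7,-]
e3 deliver 4→2: ·
e4 deliver 2→0: 0[foll,b=7,-]
e5 deliver 0→2: 2[lead,b=7,-]
e6 deliver 2→3: 3[foll,b=7,-]
e7 deliver 3→2: ·
e8 timeout(4): 4[cand,b=14,-]
e9 deliver 4→0: 0[foll,b=14,-]
e10 deliver 0→4: ·
e11 deliver 4→3: 3[foll,b=14,-]
e12 deliver 3→4: 4[lead,b=14,-]
e13 deliver 4→2: 2[foll,b=14,-]
e14 deliver 2→4: ·
e15 propose(2,'s'): ·
e16 deliver 2→4: ·
e17 deliver 4→2: ·
e18 deliver 2→1: 1[foll,b=7,-]
e19 deliver 1→2: ·
e20 deliver 1→3: ·
e21 deliver 1→4: ·
e22 propose(3,'y'): ·

4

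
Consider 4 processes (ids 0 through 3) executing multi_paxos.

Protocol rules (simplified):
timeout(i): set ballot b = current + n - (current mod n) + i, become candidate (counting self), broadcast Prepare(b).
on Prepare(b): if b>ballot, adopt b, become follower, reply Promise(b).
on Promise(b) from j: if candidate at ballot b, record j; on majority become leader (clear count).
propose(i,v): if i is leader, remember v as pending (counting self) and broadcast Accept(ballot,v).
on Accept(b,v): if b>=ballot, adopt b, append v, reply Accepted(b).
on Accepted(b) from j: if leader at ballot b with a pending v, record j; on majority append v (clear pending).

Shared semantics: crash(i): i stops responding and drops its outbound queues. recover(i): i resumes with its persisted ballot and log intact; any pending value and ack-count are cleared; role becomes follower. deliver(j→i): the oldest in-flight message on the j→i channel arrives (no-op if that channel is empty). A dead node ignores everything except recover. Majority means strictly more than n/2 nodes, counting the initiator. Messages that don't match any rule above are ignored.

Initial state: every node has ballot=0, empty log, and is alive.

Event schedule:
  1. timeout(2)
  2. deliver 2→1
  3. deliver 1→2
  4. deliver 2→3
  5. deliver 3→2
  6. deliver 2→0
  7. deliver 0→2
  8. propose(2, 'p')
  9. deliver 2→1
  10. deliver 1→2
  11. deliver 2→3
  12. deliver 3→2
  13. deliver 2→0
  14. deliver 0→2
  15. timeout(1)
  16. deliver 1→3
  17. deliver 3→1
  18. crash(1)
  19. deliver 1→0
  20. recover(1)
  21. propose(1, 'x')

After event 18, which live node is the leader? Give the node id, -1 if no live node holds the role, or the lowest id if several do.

[1] timeout(2) → N2(cand b6 [-])
[2] deliver 2→1 → N1(foll b6 [-])
[3] deliver 1→2 → ∅
[4] deliver 2→3 → N3(foll b6 [-])
[5] deliver 3→2 → N2(lead b6 [-])
[6] deliver 2→0 → N0(foll b6 [-])
[7] deliver 0→2 → ∅
[8] propose(2,'p') → ∅
[9] deliver 2→1 → N1(foll b6 [p])
[10] deliver 1→2 → ∅
[11] deliver 2→3 → N3(foll b6 [p])
[12] deliver 3→2 → N2(lead b6 [p])
[13] deliver 2→0 → N0(foll b6 [p])
[14] deliver 0→2 → ∅
[15] timeout(1) → N1(cand b9 [p])
[16] deliver 1→3 → N3(foll b9 [p])
[17] deliver 3→1 → ∅
[18] crash(1) → N1(✗cand b9 [p])

2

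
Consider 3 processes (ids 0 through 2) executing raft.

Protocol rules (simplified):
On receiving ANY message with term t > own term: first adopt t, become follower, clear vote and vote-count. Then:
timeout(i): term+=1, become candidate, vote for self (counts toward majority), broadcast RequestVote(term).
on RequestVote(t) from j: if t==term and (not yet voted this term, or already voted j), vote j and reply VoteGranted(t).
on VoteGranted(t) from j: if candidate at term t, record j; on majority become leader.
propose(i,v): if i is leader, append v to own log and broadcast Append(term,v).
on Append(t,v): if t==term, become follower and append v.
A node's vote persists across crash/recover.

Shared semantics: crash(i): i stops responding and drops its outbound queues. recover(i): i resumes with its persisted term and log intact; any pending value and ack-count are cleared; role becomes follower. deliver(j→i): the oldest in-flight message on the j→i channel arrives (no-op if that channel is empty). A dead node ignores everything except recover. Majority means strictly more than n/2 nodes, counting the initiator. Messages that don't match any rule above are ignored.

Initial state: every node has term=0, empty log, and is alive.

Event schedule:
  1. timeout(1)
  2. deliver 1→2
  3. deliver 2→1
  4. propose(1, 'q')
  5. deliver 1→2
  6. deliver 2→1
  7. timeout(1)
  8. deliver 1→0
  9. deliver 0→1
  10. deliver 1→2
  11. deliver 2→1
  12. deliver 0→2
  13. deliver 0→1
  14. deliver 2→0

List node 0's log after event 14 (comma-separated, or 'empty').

empty

1. timeout(1):  <1:cand t1 ->
2. deliver 1→2:  <2:foll t1 ->
3. deliver 2→1:  <1:lead t1 ->
4. propose(1,'q'):  <1:lead t1 q>
5. deliver 1→2:  <2:foll t1 q>
6. deliver 2→1:  nop
7. timeout(1):  <1:cand t2 q>
8. deliver 1→0:  <0:foll t1 ->
9. deliver 0→1:  nop
10. deliver 1→2:  <2:foll t2 q>
11. deliver 2→1:  <1:lead t2 q>
12. deliver 0→2:  nop
13. deliver 0→1:  nop
14. deliver 2→0:  nop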